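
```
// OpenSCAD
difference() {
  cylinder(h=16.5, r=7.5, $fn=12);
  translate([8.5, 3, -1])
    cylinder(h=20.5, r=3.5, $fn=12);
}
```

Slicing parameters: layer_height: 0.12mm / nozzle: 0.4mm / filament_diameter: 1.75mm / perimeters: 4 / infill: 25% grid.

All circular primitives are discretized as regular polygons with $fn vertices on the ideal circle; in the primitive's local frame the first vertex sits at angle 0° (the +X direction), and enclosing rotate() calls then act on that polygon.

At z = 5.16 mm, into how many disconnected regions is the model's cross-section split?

1

At z = 5.16 mm: the r=7.5 cylinder contributes a regular 12-gon of circumradius 7.5; the r=3.5 cylinder at (8.5, 3) contributes a regular 12-gon of circumradius 3.5; After the difference (first − rest): starting from the r=7.5 cylinder, the r=3.5 cylinder at (8.5, 3) partially overlaps it — only the 6.39 mm² overlap (of its 36.75 mm²) is removed, clipping the outline — 1 connected region. The result has 1 disconnected region.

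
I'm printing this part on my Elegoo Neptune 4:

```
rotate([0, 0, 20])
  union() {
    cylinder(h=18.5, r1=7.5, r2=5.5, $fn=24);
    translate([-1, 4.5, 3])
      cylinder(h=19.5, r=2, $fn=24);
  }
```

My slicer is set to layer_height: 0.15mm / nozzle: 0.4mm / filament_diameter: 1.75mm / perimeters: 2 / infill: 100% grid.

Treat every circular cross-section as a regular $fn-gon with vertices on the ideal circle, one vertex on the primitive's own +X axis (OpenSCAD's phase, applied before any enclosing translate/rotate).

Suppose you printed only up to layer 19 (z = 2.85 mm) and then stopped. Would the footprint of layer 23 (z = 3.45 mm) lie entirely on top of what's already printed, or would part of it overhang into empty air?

Compare the two slices. At z = 2.85: the cone (r1=7.5→r2=5.5) has section circumradius 7.192 here — a regular 24-gon (area = (24/2)·7.192²·sin(360°/24) = 160.64 mm²); the cylinder at (-1, 4.5) is absent (z outside [3, 22.5]); Combining (union): only the cone is present, so the union is just that shape — area = 160.64 mm²; (whole slice rotated 20° about Z — lengths, areas and connectivity unchanged). At z = 3.45: the cone: at t=0.186 of its height the radius interpolates to r₁+(r₂−r₁)t = 7.127, giving a regular 24-gon of that circumradius (area = (24/2)·7.127²·sin(360°/24) = 157.76 mm²); the r=2 cylinder at (-1, 4.5) gives a regular 24-gon of circumradius 2 (constant along its height) (area = (24/2)·2.000²·sin(360°/24) = 12.42 mm²); Taking the union: the r=2 cylinder at (-1, 4.5) lies entirely inside the cone, so the union is just the cone — area = 157.76 mm²; (whole slice rotated 20° about Z — lengths, areas and connectivity unchanged). Checking containment: the cross-section at z = 3.45 is a subset of the cross-section at z = 2.85.

entirely on top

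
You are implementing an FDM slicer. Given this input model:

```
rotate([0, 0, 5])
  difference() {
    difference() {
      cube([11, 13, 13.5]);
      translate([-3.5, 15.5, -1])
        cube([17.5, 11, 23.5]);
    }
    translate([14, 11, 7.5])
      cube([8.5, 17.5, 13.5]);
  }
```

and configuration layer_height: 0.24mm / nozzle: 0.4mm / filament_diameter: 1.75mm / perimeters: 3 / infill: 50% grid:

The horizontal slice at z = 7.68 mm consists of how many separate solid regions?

1

At z = 7.68 mm: the 11×13 cube contributes its full rectangle; the 17.5×11 cube at (-3.5, 15.5) contributes its full rectangle; After the difference (first − rest): starting from the 11×13 cube, the 17.5×11 cube at (-3.5, 15.5) misses the remaining region (no effect) — 1 connected region; the 8.5×17.5 cube at (14, 11) contributes its full rectangle; Taking the first minus the rest: starting from that combined region, the 8.5×17.5 cube at (14, 11) misses the remaining region (no effect) — 1 connected region; (whole slice rotated 5° about Z — lengths, areas and connectivity unchanged). The result has 1 disconnected region.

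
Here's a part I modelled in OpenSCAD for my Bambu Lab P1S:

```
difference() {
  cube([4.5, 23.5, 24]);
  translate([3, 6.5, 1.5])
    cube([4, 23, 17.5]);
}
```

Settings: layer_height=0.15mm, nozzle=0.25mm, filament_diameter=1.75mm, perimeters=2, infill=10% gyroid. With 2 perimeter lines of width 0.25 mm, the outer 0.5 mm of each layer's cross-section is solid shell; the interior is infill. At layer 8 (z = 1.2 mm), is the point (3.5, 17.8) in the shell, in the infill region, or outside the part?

At z = 1.2 mm: the cube (footprint 4.5×23.5) is included at this height; the cube at (3, 6.5) is not intersected at this z (z outside [1.5, 19]); Taking the first minus the rest: none of the subtracted shapes is present at this height, so the 4.5×23.5 cube is unchanged — 1 connected region. Overall, the cross-section is a single solid region. The nearest boundary edge runs (4.50, 0.00)→(4.50, 23.50); distance from the point to it = 1.00 mm. The point is inside the cross-section and 1.00 mm from the nearest boundary — more than the 0.5 mm shell width (2 × 0.25), so it's in the infill interior.

infill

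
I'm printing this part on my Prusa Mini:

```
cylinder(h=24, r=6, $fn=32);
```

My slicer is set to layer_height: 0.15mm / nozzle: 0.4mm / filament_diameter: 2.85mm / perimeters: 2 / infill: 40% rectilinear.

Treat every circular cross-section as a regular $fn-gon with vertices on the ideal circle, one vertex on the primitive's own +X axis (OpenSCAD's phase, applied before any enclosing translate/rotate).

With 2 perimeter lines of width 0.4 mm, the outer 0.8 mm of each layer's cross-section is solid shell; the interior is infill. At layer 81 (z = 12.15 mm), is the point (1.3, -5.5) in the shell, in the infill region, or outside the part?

At z = 12.15 mm: the cylinder: section is a regular 32-gon, circumradius r=6. Overall, the cross-section is a single solid region. The nearest boundary edge runs (1.17, -5.88)→(2.30, -5.54); distance from the point to it = 0.33 mm. The point is inside the cross-section, 0.33 mm from the nearest boundary — within the 0.8 mm shell band (2 × 0.4).

shell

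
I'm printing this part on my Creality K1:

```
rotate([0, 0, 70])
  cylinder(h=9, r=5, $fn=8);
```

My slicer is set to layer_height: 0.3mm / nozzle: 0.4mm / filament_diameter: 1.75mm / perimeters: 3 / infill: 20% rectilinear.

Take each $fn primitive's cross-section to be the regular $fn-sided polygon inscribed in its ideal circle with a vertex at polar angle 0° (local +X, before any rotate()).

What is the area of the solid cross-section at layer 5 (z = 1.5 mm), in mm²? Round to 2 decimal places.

At z = 1.5 mm: the r=5 cylinder gives a regular 8-gon of circumradius 5 (constant along its height) (area = (8/2)·5.000²·sin(360°/8) = 70.71 mm²); (rotated 70° about Z; rotation is an isometry so areas/perimeters/island counts are preserved). Overall, the cross-section is a single solid region. Net area = 70.71 mm².

70.71 mm²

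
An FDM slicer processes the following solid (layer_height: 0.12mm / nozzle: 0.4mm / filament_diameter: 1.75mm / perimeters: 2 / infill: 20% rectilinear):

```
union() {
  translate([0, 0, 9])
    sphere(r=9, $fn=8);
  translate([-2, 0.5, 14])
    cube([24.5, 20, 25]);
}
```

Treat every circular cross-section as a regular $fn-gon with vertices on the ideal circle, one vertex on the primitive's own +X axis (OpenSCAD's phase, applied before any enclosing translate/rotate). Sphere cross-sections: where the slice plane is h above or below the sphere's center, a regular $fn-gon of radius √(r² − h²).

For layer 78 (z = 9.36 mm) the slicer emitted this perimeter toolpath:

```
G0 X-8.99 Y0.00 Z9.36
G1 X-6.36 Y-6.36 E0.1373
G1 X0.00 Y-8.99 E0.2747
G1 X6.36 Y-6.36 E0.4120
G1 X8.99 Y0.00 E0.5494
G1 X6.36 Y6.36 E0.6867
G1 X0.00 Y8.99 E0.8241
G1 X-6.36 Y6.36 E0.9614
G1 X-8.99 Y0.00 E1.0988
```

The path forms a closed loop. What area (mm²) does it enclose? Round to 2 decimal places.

228.71 mm²

Apply the shoelace formula to the sequence of (X, Y) vertices; enclosed area = 228.71 mm².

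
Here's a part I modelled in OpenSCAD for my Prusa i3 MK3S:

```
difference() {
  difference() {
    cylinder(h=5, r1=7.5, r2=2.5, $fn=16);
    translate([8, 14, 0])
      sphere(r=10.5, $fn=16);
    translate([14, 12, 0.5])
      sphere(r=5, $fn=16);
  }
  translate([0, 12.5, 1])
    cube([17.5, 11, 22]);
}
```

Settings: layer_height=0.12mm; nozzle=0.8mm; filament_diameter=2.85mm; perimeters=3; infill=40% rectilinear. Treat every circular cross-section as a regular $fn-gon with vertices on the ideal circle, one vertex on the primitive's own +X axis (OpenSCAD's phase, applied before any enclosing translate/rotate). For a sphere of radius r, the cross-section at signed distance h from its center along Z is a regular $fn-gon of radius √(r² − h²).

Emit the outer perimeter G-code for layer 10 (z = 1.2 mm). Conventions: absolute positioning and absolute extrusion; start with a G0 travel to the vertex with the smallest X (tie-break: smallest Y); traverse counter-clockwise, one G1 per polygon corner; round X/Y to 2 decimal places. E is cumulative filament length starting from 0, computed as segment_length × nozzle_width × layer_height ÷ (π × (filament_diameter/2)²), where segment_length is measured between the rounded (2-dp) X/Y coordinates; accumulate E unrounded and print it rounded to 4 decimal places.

At z = 1.2 mm: the cone: at t=0.240 of its height the radius interpolates to r₁+(r₂−r₁)t = 6.300, giving a regular 16-gon of that circumradius; the r=10.5 sphere at (8, 14) contributes a regular 16-gon of circumradius √(10.5²−1.2²) = 10.431; the sphere at (14, 12): section is a regular 16-gon, circumradius = √(r²−h²) = √(5²−0.7²) = 4.951; Taking the first minus the rest: starting from the cone, the r=10.5 sphere at (8, 14) partially overlaps it — only the 0.93 mm² overlap (of its 333.12 mm²) is removed, clipping the outline; the r=5 sphere at (14, 12) misses the remaining region (no effect) — 1 connected region; the cube at (0, 12.5) (footprint 17.5×11) is included at this height; Taking the first minus the rest: starting from the result so far, the 17.5×11 cube at (0, 12.5) misses the remaining region (no effect) — 1 connected region. The outline is a single polygon with 17 vertices. Extrusion per mm of travel: 0.8 × 0.12 / (π × 1.425²) = 0.015048. Accumulating E over each segment gives final E = 0.5912.

G0 X-6.30 Y0.00 Z1.20
G1 X-5.82 Y-2.41 E0.0370
G1 X-4.45 Y-4.45 E0.0740
G1 X-2.41 Y-5.82 E0.1109
G1 X0.00 Y-6.30 E0.1479
G1 X2.41 Y-5.82 E0.1849
G1 X4.45 Y-4.45 E0.2219
G1 X5.82 Y-2.41 E0.2589
G1 X6.30 Y0.00 E0.2958
G1 X5.82 Y2.41 E0.3328
G1 X4.59 Y4.25 E0.3661
G1 X4.01 Y4.36 E0.3750
G1 X1.58 Y5.99 E0.4190
G1 X0.00 Y6.30 E0.4433
G1 X-2.41 Y5.82 E0.4802
G1 X-4.45 Y4.45 E0.5172
G1 X-5.82 Y2.41 E0.5542
G1 X-6.30 Y0.00 E0.5912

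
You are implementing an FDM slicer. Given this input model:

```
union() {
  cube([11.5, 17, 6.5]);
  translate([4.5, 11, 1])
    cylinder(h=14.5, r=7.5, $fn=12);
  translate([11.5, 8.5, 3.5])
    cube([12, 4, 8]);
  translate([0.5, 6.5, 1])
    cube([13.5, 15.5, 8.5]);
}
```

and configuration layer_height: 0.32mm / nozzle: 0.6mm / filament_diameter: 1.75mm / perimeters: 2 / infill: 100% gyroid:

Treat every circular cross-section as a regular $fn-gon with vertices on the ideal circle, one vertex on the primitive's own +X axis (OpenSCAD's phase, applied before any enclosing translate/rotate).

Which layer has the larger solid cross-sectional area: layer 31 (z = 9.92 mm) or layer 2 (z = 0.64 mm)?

layer 31 (z = 9.92 mm)

Layer 31 (z = 9.92): the cube is not intersected at this z (z outside [0, 6.5]); the r=7.5 cylinder at (4.5, 11) gives a regular 12-gon of circumradius 7.5 (constant along its height) (area = (12/2)·7.500²·sin(360°/12) = 168.75 mm²); the cube at (11.5, 8.5) is present — its section is the full 12×4 rectangle (area 48.00 mm²); the cube at (0.5, 6.5) is absent (z outside [1, 9.5]); Merging all regions: the regions partially overlap — summed areas 216.75 mm² minus the doubly-counted overlap 0.92 mm² gives 215.83 mm² — area = 215.83 mm². So its area = 215.83 mm². Layer 2 (z = 0.64): the cube is present — its section is the full 11.5×17 rectangle (area 195.50 mm²); the cylinder at (4.5, 11) does not reach this height (z outside [1, 15.5]); the cube at (11.5, 8.5) does not reach this height (z outside [3.5, 11.5]); the cube at (0.5, 6.5) is absent (z outside [1, 9.5]); Combining (union): only the 11.5×17 cube is present, so the union is just that shape — area = 195.50 mm². So its area = 195.50 mm². Layer 31 is larger (215.83 vs 195.50 mm²).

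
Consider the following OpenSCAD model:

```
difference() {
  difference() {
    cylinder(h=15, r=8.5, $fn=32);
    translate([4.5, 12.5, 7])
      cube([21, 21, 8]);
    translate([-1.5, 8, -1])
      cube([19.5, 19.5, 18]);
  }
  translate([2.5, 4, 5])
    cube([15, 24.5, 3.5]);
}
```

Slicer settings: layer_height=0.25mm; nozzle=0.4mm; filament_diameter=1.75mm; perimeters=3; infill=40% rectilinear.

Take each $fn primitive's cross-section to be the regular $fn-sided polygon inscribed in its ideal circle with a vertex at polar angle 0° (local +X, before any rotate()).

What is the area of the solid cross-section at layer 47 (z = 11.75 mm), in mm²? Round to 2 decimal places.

At z = 11.75 mm: the r=8.5 cylinder contributes a regular 32-gon of circumradius 8.5 (area = (32/2)·8.500²·sin(360°/32) = 225.52 mm²); the 21×21 cube at (4.5, 12.5) contributes its full rectangle (area 441.00 mm²); the 19.5×19.5 cube at (-1.5, 8) contributes its full rectangle (area 380.25 mm²); Subtracting the remaining from the first: starting from the r=8.5 cylinder (225.52 mm²), the 21×21 cube at (4.5, 12.5) misses the remaining region (no effect); the 19.5×19.5 cube at (-1.5, 8) partially overlaps it — only the 1.52 mm² overlap (of its 380.25 mm²) is removed, clipping the outline — area = 224.00 mm²; the cube at (2.5, 4) is absent (z outside [5, 8.5]); After the difference (first − rest): none of the subtracted shapes is present at this height, so the result so far is unchanged — area = 224.00 mm². Overall, the cross-section is a single solid region. Net area = 224.00 mm².

224.00 mm²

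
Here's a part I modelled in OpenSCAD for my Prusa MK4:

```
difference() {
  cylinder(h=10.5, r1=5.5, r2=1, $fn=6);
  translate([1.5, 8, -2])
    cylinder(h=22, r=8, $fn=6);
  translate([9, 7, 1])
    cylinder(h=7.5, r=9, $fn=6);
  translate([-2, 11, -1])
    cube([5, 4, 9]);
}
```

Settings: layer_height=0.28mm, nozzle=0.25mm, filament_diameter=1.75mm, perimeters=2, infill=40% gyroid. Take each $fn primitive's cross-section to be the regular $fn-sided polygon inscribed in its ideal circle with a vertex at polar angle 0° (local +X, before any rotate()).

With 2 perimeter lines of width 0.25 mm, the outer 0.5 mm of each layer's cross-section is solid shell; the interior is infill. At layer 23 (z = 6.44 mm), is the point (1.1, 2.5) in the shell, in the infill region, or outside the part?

outside

At z = 6.44 mm: the cone contributes a regular 6-gon of circumradius 2.740 (interpolated between r1=5.5 and r2=1 at t=0.613); the r=8 cylinder at (1.5, 8) gives a regular 6-gon of circumradius 8 (constant along its height); the r=9 cylinder at (9, 7) contributes a regular 6-gon of circumradius 9; the cube at (-2, 11) (footprint 5×4) is included at this height; Taking the first minus the rest: starting from the cone, the r=8 cylinder at (1.5, 8) partially overlaps it — only the 4.54 mm² overlap (of its 166.28 mm²) is removed, clipping the outline; the r=9 cylinder at (9, 7) misses the remaining region (no effect); the 5×4 cube at (-2, 11) misses the remaining region (no effect) — 1 connected region. Overall, the cross-section is a single solid region. The nearest boundary edge runs (-2.12, 1.07)→(2.12, 1.07); distance from the point to it = 1.43 mm. The point is not inside any of the regions above, so it lies outside the cross-section (1.43 mm from the nearest boundary).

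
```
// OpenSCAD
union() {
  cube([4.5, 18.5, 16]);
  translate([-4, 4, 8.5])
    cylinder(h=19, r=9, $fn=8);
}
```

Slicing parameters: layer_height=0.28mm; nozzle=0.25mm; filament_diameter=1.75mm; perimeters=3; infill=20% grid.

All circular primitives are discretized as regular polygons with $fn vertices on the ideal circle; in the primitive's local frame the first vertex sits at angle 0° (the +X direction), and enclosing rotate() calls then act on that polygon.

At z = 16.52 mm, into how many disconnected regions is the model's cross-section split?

1

At z = 16.52 mm: the cube is absent (z outside [0, 16]); the r=9 cylinder at (-4, 4) gives a regular 8-gon of circumradius 9 (constant along its height); Taking the union: only the r=9 cylinder at (-4, 4) is present, so the union is just that shape — 1 connected region. The result has 1 disconnected region.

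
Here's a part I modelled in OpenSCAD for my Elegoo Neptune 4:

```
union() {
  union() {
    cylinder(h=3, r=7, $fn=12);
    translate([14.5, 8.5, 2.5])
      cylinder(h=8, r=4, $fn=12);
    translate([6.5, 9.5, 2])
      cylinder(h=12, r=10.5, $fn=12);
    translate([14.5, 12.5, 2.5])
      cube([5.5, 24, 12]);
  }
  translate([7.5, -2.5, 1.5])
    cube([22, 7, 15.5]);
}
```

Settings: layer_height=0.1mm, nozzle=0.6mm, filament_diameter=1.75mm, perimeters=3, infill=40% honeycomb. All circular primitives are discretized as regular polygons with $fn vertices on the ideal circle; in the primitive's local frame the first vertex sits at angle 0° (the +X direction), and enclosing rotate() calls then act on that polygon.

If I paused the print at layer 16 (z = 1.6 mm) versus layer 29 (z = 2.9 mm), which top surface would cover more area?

layer 29 (z = 2.9 mm)

Layer 16 (z = 1.6): the r=7 cylinder gives a regular 12-gon of circumradius 7 (constant along its height) (area = (12/2)·7.000²·sin(360°/12) = 147.00 mm²); the cylinder at (14.5, 8.5) is absent (z outside [2.5, 10.5]); the cylinder at (6.5, 9.5) is absent (z outside [2, 14]); the cube at (14.5, 12.5) is not intersected at this z (z outside [2.5, 14.5]); Merging all regions: only the r=7 cylinder is present, so the union is just that shape — area = 147.00 mm²; the cube at (7.5, -2.5) (footprint 22×7) is included at this height (area 154.00 mm²); Merging all regions: the 2 present regions are separate (no shared area or edge), so areas and boundary lengths simply add and each stays a separate island — area = 301.00 mm². So its area = 301.00 mm². Layer 29 (z = 2.9): the r=7 cylinder gives a regular 12-gon of circumradius 7 (constant along its height) (area = (12/2)·7.000²·sin(360°/12) = 147.00 mm²); the r=4 cylinder at (14.5, 8.5) gives a regular 12-gon of circumradius 4 (constant along its height) (area = (12/2)·4.000²·sin(360°/12) = 48.00 mm²); the r=10.5 cylinder at (6.5, 9.5) gives a regular 12-gon of circumradius 10.5 (constant along its height) (area = (12/2)·10.500²·sin(360°/12) = 330.75 mm²); the cube at (14.5, 12.5) is present — its section is the full 5.5×24 rectangle (area 132.00 mm²); Taking the union: the regions partially overlap — summed areas 657.75 mm² minus the doubly-counted overlap 90.07 mm² gives 567.68 mm² — area = 567.68 mm²; the 22×7 cube at (7.5, -2.5) contributes its full rectangle (area 154.00 mm²); Taking the union: the regions partially overlap — summed areas 721.68 mm² minus the doubly-counted overlap 28.17 mm² gives 693.51 mm² — area = 693.51 mm². So its area = 693.51 mm². Layer 29 is larger (693.51 vs 301.00 mm²).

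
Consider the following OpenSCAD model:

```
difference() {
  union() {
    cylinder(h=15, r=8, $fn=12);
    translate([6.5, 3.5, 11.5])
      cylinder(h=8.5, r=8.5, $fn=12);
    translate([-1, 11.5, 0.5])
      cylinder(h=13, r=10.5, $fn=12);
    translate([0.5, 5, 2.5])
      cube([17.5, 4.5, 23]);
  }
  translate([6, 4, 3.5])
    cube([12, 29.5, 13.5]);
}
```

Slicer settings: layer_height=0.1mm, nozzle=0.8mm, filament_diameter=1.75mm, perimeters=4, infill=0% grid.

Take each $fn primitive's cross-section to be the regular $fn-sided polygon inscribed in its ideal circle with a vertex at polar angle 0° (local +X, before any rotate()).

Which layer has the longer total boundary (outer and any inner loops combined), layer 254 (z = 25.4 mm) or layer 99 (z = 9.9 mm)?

layer 99 (z = 9.9 mm)

Layer 254 (z = 25.4): the cylinder does not reach this height (z outside [0, 15]); the cylinder at (6.5, 3.5) does not reach this height (z outside [11.5, 20]); the cylinder at (-1, 11.5) is not intersected at this z (z outside [0.5, 13.5]); the cube at (0.5, 5) is present — its section is the full 17.5×4.5 rectangle (perimeter 44.00 mm); Taking the union: only the 17.5×4.5 cube at (0.5, 5) is present, so the union is just that shape — boundary = 44.00 mm; the cube at (6, 4) is not intersected at this z (z outside [3.5, 17]); Subtracting the remaining from the first: none of the subtracted shapes is present at this height, so the result so far is unchanged — boundary = 44.00 mm. So its perimeter = 44.00 mm. Layer 99 (z = 9.9): the cylinder: section is a regular 12-gon, circumradius r=8 (perimeter = 2·12·8.000·sin(180°/12) = 49.69 mm); the cylinder at (6.5, 3.5) is not intersected at this z (z outside [11.5, 20]); the r=10.5 cylinder at (-1, 11.5) gives a regular 12-gon of circumradius 10.5 (constant along its height) (perimeter = 2·12·10.500·sin(180°/12) = 65.22 mm); the 17.5×4.5 cube at (0.5, 5) contributes its full rectangle (perimeter 44.00 mm); Combining (union): the regions partially overlap (shared area 97.12 mm²), so the edge portions inside another operand are dropped and the merged outline is re-measured after clipping — boundary = 102.81 mm; the cube at (6, 4) (footprint 12×29.5) is included at this height (perimeter 83.00 mm); Subtracting the remaining from the first: starting from the result so far, the 12×29.5 cube at (6, 4) partially overlaps it — only the 77.97 mm² overlap (of its 354.00 mm²) is removed, clipping the outline — boundary = 82.01 mm. So its perimeter = 82.01 mm. Layer 99 is larger (82.01 vs 44.00 mm).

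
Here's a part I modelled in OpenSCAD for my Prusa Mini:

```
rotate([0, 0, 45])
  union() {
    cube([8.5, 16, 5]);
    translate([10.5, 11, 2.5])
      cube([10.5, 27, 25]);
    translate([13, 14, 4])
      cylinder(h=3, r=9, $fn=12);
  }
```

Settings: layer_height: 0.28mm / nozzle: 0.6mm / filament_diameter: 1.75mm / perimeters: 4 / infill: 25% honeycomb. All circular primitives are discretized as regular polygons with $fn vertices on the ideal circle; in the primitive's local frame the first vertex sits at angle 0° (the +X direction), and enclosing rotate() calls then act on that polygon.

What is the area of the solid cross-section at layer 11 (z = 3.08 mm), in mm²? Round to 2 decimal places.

419.50 mm²

At z = 3.08 mm: the 8.5×16 cube contributes its full rectangle (area 136.00 mm²); the cube at (10.5, 11) (footprint 10.5×27) is included at this height (area 283.50 mm²); the cylinder at (13, 14) does not reach this height (z outside [4, 7]); Combining (union): the 2 present regions are separate (no shared area or edge), so areas and boundary lengths simply add and each stays a separate island — area = 419.50 mm²; (rotated 45° about Z; rotation is an isometry so areas/perimeters/island counts are preserved). Overall, the cross-section has 2 separate islands. Net area = 419.50 mm².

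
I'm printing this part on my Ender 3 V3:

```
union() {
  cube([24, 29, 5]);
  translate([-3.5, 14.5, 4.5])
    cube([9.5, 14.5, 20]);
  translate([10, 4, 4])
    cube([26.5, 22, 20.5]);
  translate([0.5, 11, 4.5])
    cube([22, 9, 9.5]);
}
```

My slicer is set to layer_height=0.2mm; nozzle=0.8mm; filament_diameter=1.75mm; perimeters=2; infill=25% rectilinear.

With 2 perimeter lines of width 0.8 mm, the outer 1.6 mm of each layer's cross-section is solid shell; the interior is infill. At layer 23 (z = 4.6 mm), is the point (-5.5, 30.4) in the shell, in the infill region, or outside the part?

At z = 4.6 mm: the 24×29 cube contributes its full rectangle; the cube at (-3.5, 14.5) (footprint 9.5×14.5) is included at this height; the 26.5×22 cube at (10, 4) contributes its full rectangle; the cube at (0.5, 11) is present — its section is the full 22×9 rectangle; Taking the union: the regions partially overlap (shared area 593.00 mm²), so overlapping operands fuse into one piece — 1 connected region. Overall, the cross-section is a single solid region. The nearest boundary edge runs (-3.50, 14.50)→(-3.50, 29.00); distance from the point to it = 2.44 mm. The point is not inside any of the regions above, so it lies outside the cross-section (2.44 mm from the nearest boundary).

outside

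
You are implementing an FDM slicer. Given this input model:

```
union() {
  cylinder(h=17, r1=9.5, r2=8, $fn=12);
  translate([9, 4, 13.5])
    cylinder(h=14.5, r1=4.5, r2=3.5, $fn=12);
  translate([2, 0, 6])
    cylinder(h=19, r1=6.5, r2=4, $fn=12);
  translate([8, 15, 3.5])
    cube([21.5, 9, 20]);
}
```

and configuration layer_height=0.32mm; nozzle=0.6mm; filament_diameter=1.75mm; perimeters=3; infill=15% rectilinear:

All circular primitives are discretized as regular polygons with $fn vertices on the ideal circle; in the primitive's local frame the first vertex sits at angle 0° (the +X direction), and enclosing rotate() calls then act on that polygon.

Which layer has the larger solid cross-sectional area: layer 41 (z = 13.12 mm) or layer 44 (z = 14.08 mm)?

Layer 41 (z = 13.12): the cone (r1=9.5→r2=8) has section circumradius 8.342 here — a regular 12-gon (area = (12/2)·8.342²·sin(360°/12) = 208.78 mm²); the cone at (9, 4) is not intersected at this z (z outside [13.5, 28]); the cone at (2, 0) (r1=6.5→r2=4) has section circumradius 5.563 here — a regular 12-gon (area = (12/2)·5.563²·sin(360°/12) = 92.85 mm²); the cube at (8, 15) is present — its section is the full 21.5×9 rectangle (area 193.50 mm²); Taking the union: the regions partially overlap — summed areas 495.13 mm² minus the doubly-counted overlap 92.85 mm² gives 402.28 mm² — area = 402.28 mm². So its area = 402.28 mm². Layer 44 (z = 14.08): the cone contributes a regular 12-gon of circumradius 8.258 (interpolated between r1=9.5 and r2=8 at t=0.828) (area = (12/2)·8.258²·sin(360°/12) = 204.57 mm²); the cone at (9, 4) contributes a regular 12-gon of circumradius 4.460 (interpolated between r1=4.5 and r2=3.5 at t=0.040) (area = (12/2)·4.460²·sin(360°/12) = 59.67 mm²); the cone at (2, 0) contributes a regular 12-gon of circumradius 5.437 (interpolated between r1=6.5 and r2=4 at t=0.425) (area = (12/2)·5.437²·sin(360°/12) = 88.68 mm²); the cube at (8, 15) (footprint 21.5×9) is included at this height (area 193.50 mm²); Combining (union): the regions partially overlap — summed areas 546.42 mm² minus the doubly-counted overlap 101.16 mm² gives 445.26 mm² — area = 445.26 mm². So its area = 445.26 mm². Layer 44 is larger (445.26 vs 402.28 mm²).

layer 44 (z = 14.08 mm)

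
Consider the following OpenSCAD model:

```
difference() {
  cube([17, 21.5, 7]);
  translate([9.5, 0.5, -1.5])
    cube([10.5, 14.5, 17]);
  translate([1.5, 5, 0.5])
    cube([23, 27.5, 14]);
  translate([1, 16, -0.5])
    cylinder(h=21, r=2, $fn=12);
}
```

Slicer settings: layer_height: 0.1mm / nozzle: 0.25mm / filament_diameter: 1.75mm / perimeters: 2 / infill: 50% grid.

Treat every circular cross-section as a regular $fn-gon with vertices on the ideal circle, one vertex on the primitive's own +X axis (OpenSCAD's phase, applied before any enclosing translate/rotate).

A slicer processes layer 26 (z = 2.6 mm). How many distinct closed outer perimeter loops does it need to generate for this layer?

2

At z = 2.6 mm: the cube (footprint 17×21.5) is included at this height; the cube at (9.5, 0.5) (footprint 10.5×14.5) is included at this height; the 23×27.5 cube at (1.5, 5) contributes its full rectangle; the cylinder at (1, 16): section is a regular 12-gon, circumradius r=2; Taking the first minus the rest: starting from the 17×21.5 cube, the 10.5×14.5 cube at (9.5, 0.5) partially overlaps it — only the 108.75 mm² overlap (of its 152.25 mm²) is removed, clipping the outline; the 23×27.5 cube at (1.5, 5) partially overlaps it — only the 180.75 mm² overlap (of its 632.50 mm²) is removed, clipping the outline; the r=2 cylinder at (1, 16) partially overlaps it — only the 5.67 mm² overlap (of its 12.00 mm²) is removed, clipping the outline — 2 connected regions. The result has 2 disconnected regions.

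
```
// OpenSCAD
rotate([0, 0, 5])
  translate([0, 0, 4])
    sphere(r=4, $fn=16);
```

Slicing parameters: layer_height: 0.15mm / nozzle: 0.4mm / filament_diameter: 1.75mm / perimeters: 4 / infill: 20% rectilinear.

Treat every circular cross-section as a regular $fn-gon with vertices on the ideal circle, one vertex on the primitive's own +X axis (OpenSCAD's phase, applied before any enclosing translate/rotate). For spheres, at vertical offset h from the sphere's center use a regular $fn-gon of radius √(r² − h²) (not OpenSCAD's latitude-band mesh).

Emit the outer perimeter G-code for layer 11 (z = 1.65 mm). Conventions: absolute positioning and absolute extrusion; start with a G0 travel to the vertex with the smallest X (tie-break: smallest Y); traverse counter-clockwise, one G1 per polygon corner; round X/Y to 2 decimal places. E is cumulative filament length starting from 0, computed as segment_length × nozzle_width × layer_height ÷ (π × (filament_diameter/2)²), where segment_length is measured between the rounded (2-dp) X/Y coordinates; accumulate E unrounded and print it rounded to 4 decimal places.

At z = 1.65 mm: the r=4 sphere contributes a regular 16-gon of circumradius √(4²−2.35²) = 3.237; (whole slice rotated 5° about Z — lengths, areas and connectivity unchanged). The outline is a single polygon with 16 vertices. Extrusion per mm of travel: 0.4 × 0.15 / (π × 0.875²) = 0.024945. Accumulating E over each segment gives final E = 0.5038.

G0 X-3.22 Y-0.28 Z1.65
G1 X-2.87 Y-1.49 E0.0314
G1 X-2.08 Y-2.48 E0.0630
G1 X-0.97 Y-3.09 E0.0946
G1 X0.28 Y-3.22 E0.1260
G1 X1.49 Y-2.87 E0.1574
G1 X2.48 Y-2.08 E0.1890
G1 X3.09 Y-0.97 E0.2206
G1 X3.22 Y0.28 E0.2519
G1 X2.87 Y1.49 E0.2833
G1 X2.08 Y2.48 E0.3149
G1 X0.97 Y3.09 E0.3465
G1 X-0.28 Y3.22 E0.3779
G1 X-1.49 Y2.87 E0.4093
G1 X-2.48 Y2.08 E0.4409
G1 X-3.09 Y0.97 E0.4725
G1 X-3.22 Y-0.28 E0.5038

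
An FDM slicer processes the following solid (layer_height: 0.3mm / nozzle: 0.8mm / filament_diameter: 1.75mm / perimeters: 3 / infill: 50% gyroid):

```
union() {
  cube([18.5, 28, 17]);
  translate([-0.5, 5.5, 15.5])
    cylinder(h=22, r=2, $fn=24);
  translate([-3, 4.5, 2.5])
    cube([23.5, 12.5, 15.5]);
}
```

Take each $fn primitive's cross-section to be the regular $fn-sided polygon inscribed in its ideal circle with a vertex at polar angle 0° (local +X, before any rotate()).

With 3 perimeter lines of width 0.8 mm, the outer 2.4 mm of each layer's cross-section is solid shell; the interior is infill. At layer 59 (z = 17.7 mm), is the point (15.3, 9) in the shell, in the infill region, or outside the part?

At z = 17.7 mm: the cube is not intersected at this z (z outside [0, 17]); the r=2 cylinder at (-0.5, 5.5) contributes a regular 24-gon of circumradius 2; the 23.5×12.5 cube at (-3, 4.5) contributes its full rectangle; Merging all regions: the regions partially overlap (shared area 10.01 mm²), so overlapping operands fuse into one piece — 1 connected region. Overall, the cross-section is a single solid region. The nearest boundary edge runs (20.50, 4.50)→(1.23, 4.50); distance from the point to it = 4.50 mm. The point is inside the cross-section and 4.50 mm from the nearest boundary — more than the 2.4 mm shell width (3 × 0.8), so it's in the infill interior.

infill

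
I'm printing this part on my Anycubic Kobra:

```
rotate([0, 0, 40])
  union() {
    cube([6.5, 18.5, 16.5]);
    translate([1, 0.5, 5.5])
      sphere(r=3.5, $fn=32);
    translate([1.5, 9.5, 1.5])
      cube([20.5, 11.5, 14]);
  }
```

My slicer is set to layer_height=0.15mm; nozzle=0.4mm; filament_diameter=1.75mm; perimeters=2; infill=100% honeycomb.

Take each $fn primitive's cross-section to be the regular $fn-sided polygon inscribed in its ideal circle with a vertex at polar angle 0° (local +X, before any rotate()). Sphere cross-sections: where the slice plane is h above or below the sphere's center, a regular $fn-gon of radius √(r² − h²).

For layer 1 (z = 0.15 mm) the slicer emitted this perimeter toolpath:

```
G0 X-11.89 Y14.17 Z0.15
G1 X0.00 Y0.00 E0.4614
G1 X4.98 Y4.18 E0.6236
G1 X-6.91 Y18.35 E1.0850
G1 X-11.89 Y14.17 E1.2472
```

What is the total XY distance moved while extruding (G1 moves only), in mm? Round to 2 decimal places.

Sum the Euclidean lengths of each G1 segment: total = 50.00 mm.

50.00 mm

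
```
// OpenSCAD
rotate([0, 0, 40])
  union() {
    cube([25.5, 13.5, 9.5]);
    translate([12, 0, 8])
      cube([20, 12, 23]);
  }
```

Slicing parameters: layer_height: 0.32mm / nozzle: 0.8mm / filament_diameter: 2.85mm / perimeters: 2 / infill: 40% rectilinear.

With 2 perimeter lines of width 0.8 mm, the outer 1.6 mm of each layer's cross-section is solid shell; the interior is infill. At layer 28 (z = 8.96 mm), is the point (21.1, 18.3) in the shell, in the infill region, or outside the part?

At z = 8.96 mm: the cube (footprint 25.5×13.5) is included at this height; the 20×12 cube at (12, 0) contributes its full rectangle; Combining (union): the regions partially overlap (shared area 162.00 mm²), so overlapping operands fuse into one piece — 1 connected region; (rotated 40° about Z; rotation is an isometry so areas/perimeters/island counts are preserved). Overall, the cross-section is a single solid region. Undo the 40° rotation: the query point maps to (27.927, 0.456) in the un-rotated model frame. The nearest boundary edge runs (32.00, 0.00)→(25.50, 0.00); distance from the point to it = 0.46 mm. The point is inside the cross-section, 0.46 mm from the nearest boundary — within the 1.6 mm shell band (2 × 0.8).

shell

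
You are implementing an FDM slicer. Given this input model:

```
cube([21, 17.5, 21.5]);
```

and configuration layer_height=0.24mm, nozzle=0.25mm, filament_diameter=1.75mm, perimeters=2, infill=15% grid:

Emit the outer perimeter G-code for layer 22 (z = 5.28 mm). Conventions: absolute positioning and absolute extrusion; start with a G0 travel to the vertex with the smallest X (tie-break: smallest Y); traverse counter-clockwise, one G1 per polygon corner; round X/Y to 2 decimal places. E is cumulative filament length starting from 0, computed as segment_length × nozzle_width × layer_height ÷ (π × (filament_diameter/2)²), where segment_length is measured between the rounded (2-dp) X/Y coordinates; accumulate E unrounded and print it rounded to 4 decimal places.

G0 X0.00 Y0.00 Z5.28
G1 X21.00 Y0.00 E0.5238
G1 X21.00 Y17.50 E0.9604
G1 X0.00 Y17.50 E1.4842
G1 X0.00 Y0.00 E1.9208

At z = 5.28 mm: the 21×17.5 cube contributes its full rectangle. The outline is a single polygon with 4 vertices. Extrusion per mm of travel: 0.25 × 0.24 / (π × 0.875²) = 0.024945. Accumulating E over each segment gives final E = 1.9208.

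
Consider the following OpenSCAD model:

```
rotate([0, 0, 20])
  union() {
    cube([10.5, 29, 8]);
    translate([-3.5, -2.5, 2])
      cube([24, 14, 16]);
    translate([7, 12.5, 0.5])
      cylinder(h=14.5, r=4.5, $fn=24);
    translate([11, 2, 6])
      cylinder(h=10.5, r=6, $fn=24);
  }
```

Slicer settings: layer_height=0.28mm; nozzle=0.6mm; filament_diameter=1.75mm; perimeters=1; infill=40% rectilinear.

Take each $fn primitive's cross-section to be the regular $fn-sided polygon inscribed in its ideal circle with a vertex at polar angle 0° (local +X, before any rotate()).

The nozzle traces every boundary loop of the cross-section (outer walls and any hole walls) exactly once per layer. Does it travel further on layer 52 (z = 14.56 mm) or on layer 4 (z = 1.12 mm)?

Layer 52 (z = 14.56): the cube does not reach this height (z outside [0, 8]); the cube at (-3.5, -2.5) (footprint 24×14) is included at this height (perimeter 76.00 mm); the cylinder at (7, 12.5): section is a regular 24-gon, circumradius r=4.5 (perimeter = 2·24·4.500·sin(180°/24) = 28.19 mm); the cylinder at (11, 2): section is a regular 24-gon, circumradius r=6 (perimeter = 2·24·6.000·sin(180°/24) = 37.59 mm); Merging all regions: the regions partially overlap (shared area 126.53 mm²), so the edge portions inside another operand are dropped and the merged outline is re-measured after clipping — boundary = 84.12 mm; (whole slice rotated 20° about Z — lengths, areas and connectivity unchanged). So its perimeter = 84.12 mm. Layer 4 (z = 1.12): the 10.5×29 cube contributes its full rectangle (perimeter 79.00 mm); the cube at (-3.5, -2.5) is not intersected at this z (z outside [2, 18]); the r=4.5 cylinder at (7, 12.5) gives a regular 24-gon of circumradius 4.5 (constant along its height) (perimeter = 2·24·4.500·sin(180°/24) = 28.19 mm); the cylinder at (11, 2) does not reach this height (z outside [6, 16.5]); Merging all regions: the regions partially overlap (shared area 59.19 mm²), so the edge portions inside another operand are dropped and the merged outline is re-measured after clipping — boundary = 79.47 mm; (rotated 20° about Z; rotation is an isometry so areas/perimeters/island counts are preserved). So its perimeter = 79.47 mm. Layer 52 is larger (84.12 vs 79.47 mm).

layer 52 (z = 14.56 mm)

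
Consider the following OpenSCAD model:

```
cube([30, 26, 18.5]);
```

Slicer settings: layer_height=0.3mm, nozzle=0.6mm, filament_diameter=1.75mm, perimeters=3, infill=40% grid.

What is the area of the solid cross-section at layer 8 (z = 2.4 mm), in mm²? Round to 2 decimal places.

780.00 mm²

At z = 2.4 mm: the 30×26 cube contributes its full rectangle (area 780.00 mm²). Overall, the cross-section is a single solid region. Net area = 780.00 mm².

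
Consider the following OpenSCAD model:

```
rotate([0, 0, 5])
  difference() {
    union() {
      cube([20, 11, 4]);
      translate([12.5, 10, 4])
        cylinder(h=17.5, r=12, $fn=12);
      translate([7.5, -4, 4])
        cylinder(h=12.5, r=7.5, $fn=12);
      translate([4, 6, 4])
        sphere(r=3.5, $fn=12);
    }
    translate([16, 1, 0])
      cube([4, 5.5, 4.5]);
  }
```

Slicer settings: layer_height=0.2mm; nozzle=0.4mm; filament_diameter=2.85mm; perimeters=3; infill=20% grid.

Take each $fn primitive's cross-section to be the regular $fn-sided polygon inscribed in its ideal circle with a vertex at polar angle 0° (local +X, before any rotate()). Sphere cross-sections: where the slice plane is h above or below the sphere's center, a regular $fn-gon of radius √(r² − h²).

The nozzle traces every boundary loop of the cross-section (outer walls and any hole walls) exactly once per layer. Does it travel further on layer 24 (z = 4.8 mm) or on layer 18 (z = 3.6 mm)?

Layer 24 (z = 4.8): the cube is absent (z outside [0, 4]); the r=12 cylinder at (12.5, 10) contributes a regular 12-gon of circumradius 12 (perimeter = 2·12·12.000·sin(180°/12) = 74.54 mm); the r=7.5 cylinder at (7.5, -4) gives a regular 12-gon of circumradius 7.5 (constant along its height) (perimeter = 2·12·7.500·sin(180°/12) = 46.59 mm); the sphere at (4, 6): section is a regular 12-gon, circumradius = √(r²−h²) = √(3.5²−0.8²) = 3.407 (perimeter = 2·12·3.407·sin(180°/12) = 21.17 mm); Merging all regions: the regions partially overlap (shared area 64.14 mm²), so the edge portions inside another operand are dropped and the merged outline is re-measured after clipping — boundary = 96.80 mm; the cube at (16, 1) is not intersected at this z (z outside [0, 4.5]); Subtracting the remaining from the first: none of the subtracted shapes is present at this height, so the result so far is unchanged — boundary = 96.80 mm; (rotated 5° about Z; rotation is an isometry so areas/perimeters/island counts are preserved). So its perimeter = 96.80 mm. Layer 18 (z = 3.6): the 20×11 cube contributes its full rectangle (perimeter 62.00 mm); the cylinder at (12.5, 10) is not intersected at this z (z outside [4, 21.5]); the cylinder at (7.5, -4) is absent (z outside [4, 16.5]); the r=3.5 sphere at (4, 6) contributes a regular 12-gon of circumradius √(3.5²−0.4²) = 3.477 (perimeter = 2·12·3.477·sin(180°/12) = 21.60 mm); Merging all regions: the r=3.5 sphere at (4, 6) lies entirely inside the 20×11 cube, so the union is just the 20×11 cube — boundary = 62.00 mm; the cube at (16, 1) (footprint 4×5.5) is included at this height (perimeter 19.00 mm); After the difference (first − rest): starting from that combined region, the 4×5.5 cube at (16, 1) lies inside it touching the edge (removes its full 22.00 mm²) — boundary = 70.00 mm; (whole slice rotated 5° about Z — lengths, areas and connectivity unchanged). So its perimeter = 70.00 mm. Layer 24 is larger (96.80 vs 70.00 mm).

layer 24 (z = 4.8 mm)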